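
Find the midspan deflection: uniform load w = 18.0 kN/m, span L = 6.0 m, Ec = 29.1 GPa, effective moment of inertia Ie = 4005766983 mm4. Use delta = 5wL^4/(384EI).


Convert: L = 6.0 m = 6000 mm, Ec = 29.1 GPa = 29100 MPa
delta = 5 * 18.0 * 6000^4 / (384 * 29100 * 4005766983)
= 2.61 mm

2.61


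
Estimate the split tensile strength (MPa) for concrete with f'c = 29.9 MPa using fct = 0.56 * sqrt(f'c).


fct = 0.56 * sqrt(29.9)
= 0.56 * 5.468
= 3.062 MPa

3.062


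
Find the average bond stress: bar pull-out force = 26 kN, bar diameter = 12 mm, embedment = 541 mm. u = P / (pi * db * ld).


u = P / (pi * db * ld)
= 26 * 1000 / (pi * 12 * 541)
= 1.275 MPa

1.275


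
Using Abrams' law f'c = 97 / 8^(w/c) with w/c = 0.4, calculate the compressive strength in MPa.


f'c = 97 / 8^0.4
= 97 / 2.297
= 42.22 MPa

42.22


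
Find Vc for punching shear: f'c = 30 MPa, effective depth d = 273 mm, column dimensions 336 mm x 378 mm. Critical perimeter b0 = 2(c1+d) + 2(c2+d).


b0 = 2*(336 + 273) + 2*(378 + 273) = 2520 mm
Vc = 0.33 * sqrt(30) * 2520 * 273 / 1000
= 1243.48 kN

1243.48


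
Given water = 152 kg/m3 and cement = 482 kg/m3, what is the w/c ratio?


w/c = water / cement
w/c = 152 / 482 = 0.315

0.315


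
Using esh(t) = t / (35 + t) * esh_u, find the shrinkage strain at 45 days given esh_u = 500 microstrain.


esh(45) = 45 / (35 + 45) * 500
= 45 / 80 * 500
= 281.2 microstrain

281.2


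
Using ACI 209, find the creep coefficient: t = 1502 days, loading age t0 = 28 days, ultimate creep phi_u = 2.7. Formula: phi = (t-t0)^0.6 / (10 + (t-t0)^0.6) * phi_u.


dt = 1502 - 28 = 1474
phi = 1474^0.6 / (10 + 1474^0.6) * 2.7
= 2.399

2.399


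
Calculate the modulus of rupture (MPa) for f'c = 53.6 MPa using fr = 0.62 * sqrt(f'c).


fr = 0.62 * sqrt(53.6)
= 4.539 MPa

4.539


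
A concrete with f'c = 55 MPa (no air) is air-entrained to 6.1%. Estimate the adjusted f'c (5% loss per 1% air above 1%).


Strength loss = (6.1 - 1) * 5 = 25.5%
f'c = 55 * (1 - 25.5/100)
= 40.98 MPa

40.98


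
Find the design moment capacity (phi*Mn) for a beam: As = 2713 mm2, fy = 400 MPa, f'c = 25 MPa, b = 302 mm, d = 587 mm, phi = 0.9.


a = As * fy / (0.85 * f'c * b)
= 2713 * 400 / (0.85 * 25 * 302)
= 169.1001 mm
Mn = As * fy * (d - a/2) / 10^6
= 545.2587 kN-m
phi*Mn = 0.9 * 545.2587 = 490.73 kN-m

490.73


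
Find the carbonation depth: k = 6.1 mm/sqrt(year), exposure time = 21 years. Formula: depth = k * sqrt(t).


depth = k * sqrt(t)
= 6.1 * sqrt(21)
= 27.95 mm

27.95


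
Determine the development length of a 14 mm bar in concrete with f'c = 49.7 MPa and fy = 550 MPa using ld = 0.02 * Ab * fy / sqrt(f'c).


Ab = pi * 14^2 / 4 = 153.938 mm2
ld = 0.02 * 153.938 * 550 / sqrt(49.7)
= 240.2 mm

240.2


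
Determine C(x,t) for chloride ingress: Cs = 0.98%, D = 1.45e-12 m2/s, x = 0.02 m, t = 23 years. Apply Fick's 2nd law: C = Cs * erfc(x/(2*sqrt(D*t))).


t_seconds = 23 * 365.25 * 24 * 3600 = 725824800.0 s
arg = 0.02 / (2 * sqrt(1.45e-12 * 725824800.0))
= 0.3082
erfc(0.3082) = 0.6629
C = 0.98 * 0.6629 = 0.6496%

0.6496


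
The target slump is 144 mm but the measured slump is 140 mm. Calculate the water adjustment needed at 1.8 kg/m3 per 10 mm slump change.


Difference = 144 - 140 = 4 mm
Water adjustment = 4 * 1.8 / 10 = 0.7 kg/m3

0.7


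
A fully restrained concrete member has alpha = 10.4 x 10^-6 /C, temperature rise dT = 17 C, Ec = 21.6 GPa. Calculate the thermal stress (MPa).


sigma = alpha * dT * Ec
= 10.4e-6 * 17 * 21.6 * 1000
= 3.819 MPa

3.819


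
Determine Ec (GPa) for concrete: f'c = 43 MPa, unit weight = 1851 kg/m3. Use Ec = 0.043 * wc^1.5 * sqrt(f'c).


Ec = 0.043 * 1851^1.5 * sqrt(43) / 1000
= 22.45 GPa

22.45


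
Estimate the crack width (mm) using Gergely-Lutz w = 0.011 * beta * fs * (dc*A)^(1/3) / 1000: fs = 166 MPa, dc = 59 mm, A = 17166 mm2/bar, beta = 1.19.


w = 0.011 * beta * fs * (dc * A)^(1/3) / 1000
= 0.011 * 1.19 * 166 * (59 * 17166)^(1/3) / 1000
= 0.218 mm

0.218


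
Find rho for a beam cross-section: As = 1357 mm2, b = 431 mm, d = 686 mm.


rho = As / (b * d)
= 1357 / (431 * 686)
= 0.0046

0.0046


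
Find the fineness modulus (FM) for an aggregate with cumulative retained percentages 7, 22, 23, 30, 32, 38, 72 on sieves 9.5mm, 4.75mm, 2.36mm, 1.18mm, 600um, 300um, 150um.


FM = sum(cumulative % retained) / 100
= 224 / 100
= 2.24

2.24


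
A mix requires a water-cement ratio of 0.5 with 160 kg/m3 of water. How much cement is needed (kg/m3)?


Cement = water / (w/c)
= 160 / 0.5
= 320.0 kg/m3

320.0


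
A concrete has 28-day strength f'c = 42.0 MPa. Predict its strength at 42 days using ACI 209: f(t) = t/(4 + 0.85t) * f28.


f(42) = 42 / (4 + 0.85 * 42) * 42.0
= 42 / 39.7 * 42.0
= 44.43 MPa

44.43


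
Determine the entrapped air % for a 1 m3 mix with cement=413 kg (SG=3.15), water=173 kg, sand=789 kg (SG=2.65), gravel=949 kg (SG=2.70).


Vol cement = 413 / (3.15 * 1000) = 0.131111 m3
Vol water = 173 / 1000 = 0.173 m3
Vol sand = 789 / (2.65 * 1000) = 0.297736 m3
Vol gravel = 949 / (2.70 * 1000) = 0.351481 m3
Total solid + water volume = 0.953328 m3
Air = (1 - 0.953328) * 100 = 4.67%

4.67


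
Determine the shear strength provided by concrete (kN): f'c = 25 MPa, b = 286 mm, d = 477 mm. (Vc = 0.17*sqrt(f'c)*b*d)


Vc = 0.17 * sqrt(25) * 286 * 477 / 1000
= 115.96 kN

115.96


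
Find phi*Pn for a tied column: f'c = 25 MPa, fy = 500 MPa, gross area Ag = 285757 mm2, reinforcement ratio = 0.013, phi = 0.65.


Ast = rho * Ag = 0.013 * 285757 = 3714.841 mm2
phi*Pn = 0.65 * 0.80 * (0.85 * 25 * (285757 - 3714.841) + 500 * 3714.841) / 1000
= 4082.42 kN

4082.42


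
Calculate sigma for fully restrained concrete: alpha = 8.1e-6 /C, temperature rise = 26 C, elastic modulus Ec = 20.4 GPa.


sigma = alpha * dT * Ec
= 8.1e-6 * 26 * 20.4 * 1000
= 4.296 MPa

4.296


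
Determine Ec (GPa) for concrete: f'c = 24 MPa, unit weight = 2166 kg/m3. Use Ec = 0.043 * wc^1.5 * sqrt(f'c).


Ec = 0.043 * 2166^1.5 * sqrt(24) / 1000
= 21.24 GPa

21.24


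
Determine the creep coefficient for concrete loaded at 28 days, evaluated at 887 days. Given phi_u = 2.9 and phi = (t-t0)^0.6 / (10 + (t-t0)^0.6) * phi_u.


dt = 887 - 28 = 859
phi = 859^0.6 / (10 + 859^0.6) * 2.9
= 2.471

2.471


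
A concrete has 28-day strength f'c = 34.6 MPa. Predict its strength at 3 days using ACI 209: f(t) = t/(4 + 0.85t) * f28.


f(3) = 3 / (4 + 0.85 * 3) * 34.6
= 3 / 6.55 * 34.6
= 15.85 MPa

15.85


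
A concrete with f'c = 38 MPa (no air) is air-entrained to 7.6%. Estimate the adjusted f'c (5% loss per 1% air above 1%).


Strength loss = (7.6 - 1) * 5 = 33.0%
f'c = 38 * (1 - 33.0/100)
= 25.46 MPa

25.46


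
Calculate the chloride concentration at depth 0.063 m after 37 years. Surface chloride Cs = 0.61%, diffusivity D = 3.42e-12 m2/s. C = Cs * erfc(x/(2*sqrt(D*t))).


t_seconds = 37 * 365.25 * 24 * 3600 = 1167631200.0 s
arg = 0.063 / (2 * sqrt(3.42e-12 * 1167631200.0))
= 0.4985
erfc(0.4985) = 0.4808
C = 0.61 * 0.4808 = 0.2933%

0.2933


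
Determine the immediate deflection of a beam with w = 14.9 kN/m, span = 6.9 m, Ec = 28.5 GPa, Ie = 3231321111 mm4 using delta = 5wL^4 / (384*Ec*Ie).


Convert: L = 6.9 m = 6900 mm, Ec = 28.5 GPa = 28500 MPa
delta = 5 * 14.9 * 6900^4 / (384 * 28500 * 3231321111)
= 4.78 mm

4.78


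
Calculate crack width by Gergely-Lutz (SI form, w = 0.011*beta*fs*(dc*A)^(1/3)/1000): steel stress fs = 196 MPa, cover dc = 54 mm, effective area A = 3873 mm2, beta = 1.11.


w = 0.011 * beta * fs * (dc * A)^(1/3) / 1000
= 0.011 * 1.11 * 196 * (54 * 3873)^(1/3) / 1000
= 0.142 mm

0.142


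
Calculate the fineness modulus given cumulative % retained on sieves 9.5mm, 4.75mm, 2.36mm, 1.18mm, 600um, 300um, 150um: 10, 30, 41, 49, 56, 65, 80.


FM = sum(cumulative % retained) / 100
= 331 / 100
= 3.31

3.31


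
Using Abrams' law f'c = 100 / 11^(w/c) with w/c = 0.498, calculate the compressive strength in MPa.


f'c = 100 / 11^0.498
= 100 / 3.301
= 30.3 MPa

30.3


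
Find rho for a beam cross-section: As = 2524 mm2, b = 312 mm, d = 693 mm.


rho = As / (b * d)
= 2524 / (312 * 693)
= 0.0117

0.0117


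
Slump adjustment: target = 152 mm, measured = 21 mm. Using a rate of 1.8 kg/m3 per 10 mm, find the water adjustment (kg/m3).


Difference = 152 - 21 = 131 mm
Water adjustment = 131 * 1.8 / 10 = 23.6 kg/m3

23.6


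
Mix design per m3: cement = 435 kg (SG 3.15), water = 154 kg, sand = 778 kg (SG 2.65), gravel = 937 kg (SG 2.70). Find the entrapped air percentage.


Vol cement = 435 / (3.15 * 1000) = 0.138095 m3
Vol water = 154 / 1000 = 0.154 m3
Vol sand = 778 / (2.65 * 1000) = 0.293585 m3
Vol gravel = 937 / (2.70 * 1000) = 0.347037 m3
Total solid + water volume = 0.932717 m3
Air = (1 - 0.932717) * 100 = 6.73%

6.73


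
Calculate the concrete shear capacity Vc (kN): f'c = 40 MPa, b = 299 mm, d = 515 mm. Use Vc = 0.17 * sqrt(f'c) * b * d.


Vc = 0.17 * sqrt(40) * 299 * 515 / 1000
= 165.56 kN

165.56


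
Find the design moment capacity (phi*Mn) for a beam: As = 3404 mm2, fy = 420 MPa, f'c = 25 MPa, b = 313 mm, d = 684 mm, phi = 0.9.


a = As * fy / (0.85 * f'c * b)
= 3404 * 420 / (0.85 * 25 * 313)
= 214.9491 mm
Mn = As * fy * (d - a/2) / 10^6
= 824.2469 kN-m
phi*Mn = 0.9 * 824.2469 = 741.82 kN-m

741.82


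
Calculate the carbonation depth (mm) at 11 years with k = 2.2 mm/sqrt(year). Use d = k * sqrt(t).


depth = k * sqrt(t)
= 2.2 * sqrt(11)
= 7.3 mm

7.3


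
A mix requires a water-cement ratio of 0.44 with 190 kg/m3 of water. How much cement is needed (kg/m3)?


Cement = water / (w/c)
= 190 / 0.44
= 431.8 kg/m3

431.8


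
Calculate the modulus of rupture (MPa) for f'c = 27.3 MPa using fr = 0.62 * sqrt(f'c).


fr = 0.62 * sqrt(27.3)
= 3.239 MPa

3.239


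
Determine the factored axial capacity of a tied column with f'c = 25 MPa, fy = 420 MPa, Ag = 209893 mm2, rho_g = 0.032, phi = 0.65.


Ast = rho * Ag = 0.032 * 209893 = 6716.576 mm2
phi*Pn = 0.65 * 0.80 * (0.85 * 25 * (209893 - 6716.576) + 420 * 6716.576) / 1000
= 3712.0 kN

3712.0


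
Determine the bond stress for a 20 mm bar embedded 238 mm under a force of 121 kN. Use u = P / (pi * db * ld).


u = P / (pi * db * ld)
= 121 * 1000 / (pi * 20 * 238)
= 8.091 MPa

8.091


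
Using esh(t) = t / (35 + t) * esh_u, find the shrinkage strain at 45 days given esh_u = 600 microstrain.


esh(45) = 45 / (35 + 45) * 600
= 45 / 80 * 600
= 337.5 microstrain

337.5


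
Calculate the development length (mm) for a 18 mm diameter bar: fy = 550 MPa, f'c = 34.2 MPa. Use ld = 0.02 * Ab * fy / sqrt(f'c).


Ab = pi * 18^2 / 4 = 254.469 mm2
ld = 0.02 * 254.469 * 550 / sqrt(34.2)
= 478.6 mm

478.6


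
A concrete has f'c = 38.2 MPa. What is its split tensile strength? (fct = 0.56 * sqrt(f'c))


fct = 0.56 * sqrt(38.2)
= 0.56 * 6.181
= 3.461 MPa

3.461


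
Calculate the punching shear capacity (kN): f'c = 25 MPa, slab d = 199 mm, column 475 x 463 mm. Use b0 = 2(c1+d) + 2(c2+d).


b0 = 2*(475 + 199) + 2*(463 + 199) = 2672 mm
Vc = 0.33 * sqrt(25) * 2672 * 199 / 1000
= 877.35 kN

877.35


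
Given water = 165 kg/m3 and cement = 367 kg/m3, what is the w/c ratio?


w/c = water / cement
w/c = 165 / 367 = 0.45

0.45


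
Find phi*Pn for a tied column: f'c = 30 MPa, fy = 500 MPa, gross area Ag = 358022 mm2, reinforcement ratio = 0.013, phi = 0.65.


Ast = rho * Ag = 0.013 * 358022 = 4654.286 mm2
phi*Pn = 0.65 * 0.80 * (0.85 * 30 * (358022 - 4654.286) + 500 * 4654.286) / 1000
= 5895.77 kN

5895.77


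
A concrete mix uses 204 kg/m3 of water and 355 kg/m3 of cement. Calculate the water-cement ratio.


w/c = water / cement
w/c = 204 / 355 = 0.575

0.575


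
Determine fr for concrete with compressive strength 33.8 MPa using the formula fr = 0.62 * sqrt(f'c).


fr = 0.62 * sqrt(33.8)
= 3.605 MPa

3.605


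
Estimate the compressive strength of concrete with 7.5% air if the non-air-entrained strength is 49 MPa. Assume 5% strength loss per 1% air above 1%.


Strength loss = (7.5 - 1) * 5 = 32.5%
f'c = 49 * (1 - 32.5/100)
= 33.08 MPa

33.08


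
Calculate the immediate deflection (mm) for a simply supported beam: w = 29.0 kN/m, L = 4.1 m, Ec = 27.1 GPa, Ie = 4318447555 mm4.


Convert: L = 4.1 m = 4100 mm, Ec = 27.1 GPa = 27100 MPa
delta = 5 * 29.0 * 4100^4 / (384 * 27100 * 4318447555)
= 0.91 mm

0.91


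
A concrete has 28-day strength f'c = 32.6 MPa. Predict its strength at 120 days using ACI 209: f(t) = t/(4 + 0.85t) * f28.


f(120) = 120 / (4 + 0.85 * 120) * 32.6
= 120 / 106.0 * 32.6
= 36.91 MPa

36.91


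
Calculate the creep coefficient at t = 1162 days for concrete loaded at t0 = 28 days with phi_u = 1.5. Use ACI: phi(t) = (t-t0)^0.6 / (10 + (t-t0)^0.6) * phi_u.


dt = 1162 - 28 = 1134
phi = 1134^0.6 / (10 + 1134^0.6) * 1.5
= 1.308

1.308


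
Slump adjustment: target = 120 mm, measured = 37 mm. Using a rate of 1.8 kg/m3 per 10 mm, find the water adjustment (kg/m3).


Difference = 120 - 37 = 83 mm
Water adjustment = 83 * 1.8 / 10 = 14.9 kg/m3

14.9


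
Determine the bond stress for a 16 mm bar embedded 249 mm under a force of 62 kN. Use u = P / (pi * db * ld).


u = P / (pi * db * ld)
= 62 * 1000 / (pi * 16 * 249)
= 4.954 MPa

4.954


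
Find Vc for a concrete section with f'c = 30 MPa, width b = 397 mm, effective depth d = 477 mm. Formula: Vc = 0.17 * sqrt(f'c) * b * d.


Vc = 0.17 * sqrt(30) * 397 * 477 / 1000
= 176.33 kN

176.33


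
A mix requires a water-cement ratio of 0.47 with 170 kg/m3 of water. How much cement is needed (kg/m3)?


Cement = water / (w/c)
= 170 / 0.47
= 361.7 kg/m3

361.7


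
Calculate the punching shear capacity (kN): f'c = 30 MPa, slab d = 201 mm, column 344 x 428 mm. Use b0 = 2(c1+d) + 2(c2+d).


b0 = 2*(344 + 201) + 2*(428 + 201) = 2348 mm
Vc = 0.33 * sqrt(30) * 2348 * 201 / 1000
= 853.04 kN

853.04


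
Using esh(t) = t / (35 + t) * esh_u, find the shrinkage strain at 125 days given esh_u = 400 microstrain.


esh(125) = 125 / (35 + 125) * 400
= 125 / 160 * 400
= 312.5 microstrain

312.5


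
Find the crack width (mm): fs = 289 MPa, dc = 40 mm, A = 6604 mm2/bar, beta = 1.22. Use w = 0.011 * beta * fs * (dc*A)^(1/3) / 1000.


w = 0.011 * beta * fs * (dc * A)^(1/3) / 1000
= 0.011 * 1.22 * 289 * (40 * 6604)^(1/3) / 1000
= 0.249 mm

0.249


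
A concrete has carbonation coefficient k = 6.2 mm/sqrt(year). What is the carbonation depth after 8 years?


depth = k * sqrt(t)
= 6.2 * sqrt(8)
= 17.54 mm

17.54


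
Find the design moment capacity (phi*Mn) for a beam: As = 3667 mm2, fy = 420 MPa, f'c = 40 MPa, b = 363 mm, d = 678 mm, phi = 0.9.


a = As * fy / (0.85 * f'c * b)
= 3667 * 420 / (0.85 * 40 * 363)
= 124.7885 mm
Mn = As * fy * (d - a/2) / 10^6
= 948.119 kN-m
phi*Mn = 0.9 * 948.119 = 853.31 kN-m

853.31


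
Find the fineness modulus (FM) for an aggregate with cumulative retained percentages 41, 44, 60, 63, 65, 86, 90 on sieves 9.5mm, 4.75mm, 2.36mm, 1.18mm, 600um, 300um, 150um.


FM = sum(cumulative % retained) / 100
= 449 / 100
= 4.49

4.49


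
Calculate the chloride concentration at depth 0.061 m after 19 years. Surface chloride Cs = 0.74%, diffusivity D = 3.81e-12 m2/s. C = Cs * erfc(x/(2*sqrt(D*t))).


t_seconds = 19 * 365.25 * 24 * 3600 = 599594400.0 s
arg = 0.061 / (2 * sqrt(3.81e-12 * 599594400.0))
= 0.6381
erfc(0.6381) = 0.3668
C = 0.74 * 0.3668 = 0.2714%

0.2714


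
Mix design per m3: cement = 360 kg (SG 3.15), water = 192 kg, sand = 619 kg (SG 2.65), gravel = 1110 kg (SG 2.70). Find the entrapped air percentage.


Vol cement = 360 / (3.15 * 1000) = 0.114286 m3
Vol water = 192 / 1000 = 0.192 m3
Vol sand = 619 / (2.65 * 1000) = 0.233585 m3
Vol gravel = 1110 / (2.70 * 1000) = 0.411111 m3
Total solid + water volume = 0.950982 m3
Air = (1 - 0.950982) * 100 = 4.9%

4.9


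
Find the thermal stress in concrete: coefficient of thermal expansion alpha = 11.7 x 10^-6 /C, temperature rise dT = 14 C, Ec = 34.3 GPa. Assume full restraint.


sigma = alpha * dT * Ec
= 11.7e-6 * 14 * 34.3 * 1000
= 5.618 MPa

5.618


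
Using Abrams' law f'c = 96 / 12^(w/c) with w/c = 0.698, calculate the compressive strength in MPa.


f'c = 96 / 12^0.698
= 96 / 5.666
= 16.94 MPa

16.94


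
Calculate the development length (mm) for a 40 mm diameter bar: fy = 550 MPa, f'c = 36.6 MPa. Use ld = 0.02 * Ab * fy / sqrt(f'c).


Ab = pi * 40^2 / 4 = 1256.637 mm2
ld = 0.02 * 1256.637 * 550 / sqrt(36.6)
= 2284.9 mm

2284.9


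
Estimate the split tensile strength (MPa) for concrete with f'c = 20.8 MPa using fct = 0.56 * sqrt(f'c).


fct = 0.56 * sqrt(20.8)
= 0.56 * 4.561
= 2.554 MPa

2.554


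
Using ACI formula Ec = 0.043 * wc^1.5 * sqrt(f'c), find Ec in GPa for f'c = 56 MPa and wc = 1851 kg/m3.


Ec = 0.043 * 1851^1.5 * sqrt(56) / 1000
= 25.63 GPa

25.63


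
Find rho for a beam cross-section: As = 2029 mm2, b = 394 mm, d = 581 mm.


rho = As / (b * d)
= 2029 / (394 * 581)
= 0.0089

0.0089


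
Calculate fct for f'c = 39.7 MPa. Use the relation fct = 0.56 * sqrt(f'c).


fct = 0.56 * sqrt(39.7)
= 0.56 * 6.301
= 3.528 MPa

3.528


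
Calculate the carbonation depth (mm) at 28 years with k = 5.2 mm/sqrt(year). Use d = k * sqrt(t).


depth = k * sqrt(t)
= 5.2 * sqrt(28)
= 27.52 mm

27.52


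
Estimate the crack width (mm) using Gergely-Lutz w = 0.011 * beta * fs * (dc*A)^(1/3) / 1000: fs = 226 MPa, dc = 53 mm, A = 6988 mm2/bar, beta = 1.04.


w = 0.011 * beta * fs * (dc * A)^(1/3) / 1000
= 0.011 * 1.04 * 226 * (53 * 6988)^(1/3) / 1000
= 0.186 mm

0.186


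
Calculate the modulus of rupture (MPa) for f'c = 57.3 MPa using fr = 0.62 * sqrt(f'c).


fr = 0.62 * sqrt(57.3)
= 4.693 MPa

4.693


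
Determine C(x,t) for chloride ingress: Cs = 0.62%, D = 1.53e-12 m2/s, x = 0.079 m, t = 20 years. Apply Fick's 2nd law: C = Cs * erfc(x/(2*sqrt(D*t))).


t_seconds = 20 * 365.25 * 24 * 3600 = 631152000.0 s
arg = 0.079 / (2 * sqrt(1.53e-12 * 631152000.0))
= 1.2711
erfc(1.2711) = 0.0722
C = 0.62 * 0.0722 = 0.0448%

0.0448


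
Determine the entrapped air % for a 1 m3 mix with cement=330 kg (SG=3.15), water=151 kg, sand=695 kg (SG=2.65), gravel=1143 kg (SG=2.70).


Vol cement = 330 / (3.15 * 1000) = 0.104762 m3
Vol water = 151 / 1000 = 0.151 m3
Vol sand = 695 / (2.65 * 1000) = 0.262264 m3
Vol gravel = 1143 / (2.70 * 1000) = 0.423333 m3
Total solid + water volume = 0.941359 m3
Air = (1 - 0.941359) * 100 = 5.86%

5.86


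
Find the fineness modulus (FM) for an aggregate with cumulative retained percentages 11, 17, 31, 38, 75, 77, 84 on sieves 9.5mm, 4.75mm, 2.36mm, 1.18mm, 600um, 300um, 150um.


FM = sum(cumulative % retained) / 100
= 333 / 100
= 3.33

3.33


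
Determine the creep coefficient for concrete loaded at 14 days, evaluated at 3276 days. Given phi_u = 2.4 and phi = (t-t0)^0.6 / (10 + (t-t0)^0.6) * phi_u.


dt = 3276 - 14 = 3262
phi = 3262^0.6 / (10 + 3262^0.6) * 2.4
= 2.226

2.226


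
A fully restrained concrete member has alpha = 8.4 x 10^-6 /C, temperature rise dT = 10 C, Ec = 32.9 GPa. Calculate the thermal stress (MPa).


sigma = alpha * dT * Ec
= 8.4e-6 * 10 * 32.9 * 1000
= 2.764 MPa

2.764


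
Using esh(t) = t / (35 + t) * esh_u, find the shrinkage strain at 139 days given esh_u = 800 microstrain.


esh(139) = 139 / (35 + 139) * 800
= 139 / 174 * 800
= 639.1 microstrain

639.1


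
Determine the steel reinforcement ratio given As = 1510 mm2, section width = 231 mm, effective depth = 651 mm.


rho = As / (b * d)
= 1510 / (231 * 651)
= 0.01

0.01


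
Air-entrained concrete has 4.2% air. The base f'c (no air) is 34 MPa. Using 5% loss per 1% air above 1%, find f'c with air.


Strength loss = (4.2 - 1) * 5 = 16.0%
f'c = 34 * (1 - 16.0/100)
= 28.56 MPa

28.56


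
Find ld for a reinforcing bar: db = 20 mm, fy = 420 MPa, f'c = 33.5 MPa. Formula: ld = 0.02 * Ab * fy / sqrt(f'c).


Ab = pi * 20^2 / 4 = 314.159 mm2
ld = 0.02 * 314.159 * 420 / sqrt(33.5)
= 455.9 mm

455.9


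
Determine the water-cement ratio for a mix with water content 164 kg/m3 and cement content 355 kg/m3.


w/c = water / cement
w/c = 164 / 355 = 0.462

0.462


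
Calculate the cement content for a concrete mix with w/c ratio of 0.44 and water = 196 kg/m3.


Cement = water / (w/c)
= 196 / 0.44
= 445.5 kg/m3

445.5


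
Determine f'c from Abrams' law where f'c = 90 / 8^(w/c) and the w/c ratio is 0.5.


f'c = 90 / 8^0.5
= 90 / 2.828
= 31.82 MPa

31.82


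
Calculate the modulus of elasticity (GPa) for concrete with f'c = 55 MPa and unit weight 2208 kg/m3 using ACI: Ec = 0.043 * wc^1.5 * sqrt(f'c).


Ec = 0.043 * 2208^1.5 * sqrt(55) / 1000
= 33.09 GPa

33.09


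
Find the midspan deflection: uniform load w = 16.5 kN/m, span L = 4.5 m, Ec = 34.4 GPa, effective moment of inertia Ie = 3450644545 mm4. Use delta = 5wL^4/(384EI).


Convert: L = 4.5 m = 4500 mm, Ec = 34.4 GPa = 34400 MPa
delta = 5 * 16.5 * 4500^4 / (384 * 34400 * 3450644545)
= 0.74 mm

0.74


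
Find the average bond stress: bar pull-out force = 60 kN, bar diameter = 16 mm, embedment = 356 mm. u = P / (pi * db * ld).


u = P / (pi * db * ld)
= 60 * 1000 / (pi * 16 * 356)
= 3.353 MPa

3.353


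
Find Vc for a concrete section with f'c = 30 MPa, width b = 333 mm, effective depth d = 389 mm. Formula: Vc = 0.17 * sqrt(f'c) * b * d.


Vc = 0.17 * sqrt(30) * 333 * 389 / 1000
= 120.62 kN

120.62


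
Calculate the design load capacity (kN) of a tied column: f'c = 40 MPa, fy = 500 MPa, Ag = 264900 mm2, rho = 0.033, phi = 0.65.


Ast = rho * Ag = 0.033 * 264900 = 8741.7 mm2
phi*Pn = 0.65 * 0.80 * (0.85 * 40 * (264900 - 8741.7) + 500 * 8741.7) / 1000
= 6801.72 kN

6801.72


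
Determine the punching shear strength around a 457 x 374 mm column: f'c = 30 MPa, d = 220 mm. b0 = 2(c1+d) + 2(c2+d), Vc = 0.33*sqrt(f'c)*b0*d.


b0 = 2*(457 + 220) + 2*(374 + 220) = 2542 mm
Vc = 0.33 * sqrt(30) * 2542 * 220 / 1000
= 1010.82 kN

1010.82


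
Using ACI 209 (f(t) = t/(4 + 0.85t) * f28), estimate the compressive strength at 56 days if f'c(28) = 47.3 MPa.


f(56) = 56 / (4 + 0.85 * 56) * 47.3
= 56 / 51.6 * 47.3
= 51.33 MPa

51.33


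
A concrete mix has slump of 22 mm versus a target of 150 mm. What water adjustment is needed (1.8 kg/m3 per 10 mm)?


Difference = 150 - 22 = 128 mm
Water adjustment = 128 * 1.8 / 10 = 23.0 kg/m3

23.0


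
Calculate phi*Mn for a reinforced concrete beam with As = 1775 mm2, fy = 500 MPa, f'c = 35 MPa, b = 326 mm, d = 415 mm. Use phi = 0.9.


a = As * fy / (0.85 * f'c * b)
= 1775 * 500 / (0.85 * 35 * 326)
= 91.509 mm
Mn = As * fy * (d - a/2) / 10^6
= 327.7054 kN-m
phi*Mn = 0.9 * 327.7054 = 294.93 kN-m

294.93


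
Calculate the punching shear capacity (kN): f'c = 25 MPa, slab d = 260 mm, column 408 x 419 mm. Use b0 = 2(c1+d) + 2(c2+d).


b0 = 2*(408 + 260) + 2*(419 + 260) = 2694 mm
Vc = 0.33 * sqrt(25) * 2694 * 260 / 1000
= 1155.73 kN

1155.73


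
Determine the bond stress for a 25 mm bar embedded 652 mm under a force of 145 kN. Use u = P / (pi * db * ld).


u = P / (pi * db * ld)
= 145 * 1000 / (pi * 25 * 652)
= 2.832 MPa

2.832


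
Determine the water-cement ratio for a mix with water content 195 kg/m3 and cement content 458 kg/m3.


w/c = water / cement
w/c = 195 / 458 = 0.426

0.426


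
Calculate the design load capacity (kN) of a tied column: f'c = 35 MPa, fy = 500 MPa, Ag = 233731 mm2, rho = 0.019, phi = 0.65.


Ast = rho * Ag = 0.019 * 233731 = 4440.889 mm2
phi*Pn = 0.65 * 0.80 * (0.85 * 35 * (233731 - 4440.889) + 500 * 4440.889) / 1000
= 4701.75 kN

4701.75


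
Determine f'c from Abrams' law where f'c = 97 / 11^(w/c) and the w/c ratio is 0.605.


f'c = 97 / 11^0.605
= 97 / 4.266
= 22.74 MPa

22.74


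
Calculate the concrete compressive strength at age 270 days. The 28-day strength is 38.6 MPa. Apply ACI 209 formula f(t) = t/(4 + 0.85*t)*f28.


f(270) = 270 / (4 + 0.85 * 270) * 38.6
= 270 / 233.5 * 38.6
= 44.63 MPa

44.63


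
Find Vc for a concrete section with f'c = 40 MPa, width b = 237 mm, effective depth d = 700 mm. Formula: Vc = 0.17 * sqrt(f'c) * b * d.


Vc = 0.17 * sqrt(40) * 237 * 700 / 1000
= 178.37 kN

178.37


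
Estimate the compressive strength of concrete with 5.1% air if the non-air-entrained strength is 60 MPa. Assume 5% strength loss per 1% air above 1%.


Strength loss = (5.1 - 1) * 5 = 20.5%
f'c = 60 * (1 - 20.5/100)
= 47.7 MPa

47.7


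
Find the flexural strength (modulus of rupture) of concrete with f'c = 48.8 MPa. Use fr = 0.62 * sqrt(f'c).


fr = 0.62 * sqrt(48.8)
= 4.331 MPa

4.331


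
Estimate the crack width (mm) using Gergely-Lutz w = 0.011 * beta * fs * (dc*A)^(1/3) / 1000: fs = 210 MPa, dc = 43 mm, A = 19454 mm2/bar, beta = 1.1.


w = 0.011 * beta * fs * (dc * A)^(1/3) / 1000
= 0.011 * 1.1 * 210 * (43 * 19454)^(1/3) / 1000
= 0.239 mm

0.239


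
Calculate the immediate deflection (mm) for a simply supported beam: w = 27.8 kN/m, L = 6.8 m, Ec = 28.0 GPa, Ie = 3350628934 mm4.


Convert: L = 6.8 m = 6800 mm, Ec = 28.0 GPa = 28000 MPa
delta = 5 * 27.8 * 6800^4 / (384 * 28000 * 3350628934)
= 8.25 mm

8.25


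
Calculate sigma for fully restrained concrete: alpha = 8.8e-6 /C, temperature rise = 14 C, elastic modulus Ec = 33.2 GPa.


sigma = alpha * dT * Ec
= 8.8e-6 * 14 * 33.2 * 1000
= 4.09 MPa

4.09


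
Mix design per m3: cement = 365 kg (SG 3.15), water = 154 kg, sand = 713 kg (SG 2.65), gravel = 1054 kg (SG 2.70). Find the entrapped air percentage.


Vol cement = 365 / (3.15 * 1000) = 0.115873 m3
Vol water = 154 / 1000 = 0.154 m3
Vol sand = 713 / (2.65 * 1000) = 0.269057 m3
Vol gravel = 1054 / (2.70 * 1000) = 0.39037 m3
Total solid + water volume = 0.9293 m3
Air = (1 - 0.9293) * 100 = 7.07%

7.07


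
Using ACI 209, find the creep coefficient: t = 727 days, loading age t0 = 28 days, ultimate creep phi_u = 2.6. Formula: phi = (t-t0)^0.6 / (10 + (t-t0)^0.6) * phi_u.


dt = 727 - 28 = 699
phi = 699^0.6 / (10 + 699^0.6) * 2.6
= 2.173

2.173


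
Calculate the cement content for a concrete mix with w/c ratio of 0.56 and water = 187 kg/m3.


Cement = water / (w/c)
= 187 / 0.56
= 333.9 kg/m3

333.9


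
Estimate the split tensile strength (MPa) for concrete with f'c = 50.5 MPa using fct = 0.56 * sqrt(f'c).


fct = 0.56 * sqrt(50.5)
= 0.56 * 7.106
= 3.98 MPa

3.98


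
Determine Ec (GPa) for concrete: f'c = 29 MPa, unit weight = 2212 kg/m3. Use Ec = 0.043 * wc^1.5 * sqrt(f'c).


Ec = 0.043 * 2212^1.5 * sqrt(29) / 1000
= 24.09 GPa

24.09


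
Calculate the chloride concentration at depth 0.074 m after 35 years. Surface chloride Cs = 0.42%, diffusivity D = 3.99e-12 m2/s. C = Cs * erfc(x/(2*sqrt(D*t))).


t_seconds = 35 * 365.25 * 24 * 3600 = 1104516000.0 s
arg = 0.074 / (2 * sqrt(3.99e-12 * 1104516000.0))
= 0.5574
erfc(0.5574) = 0.4306
C = 0.42 * 0.4306 = 0.1808%

0.1808


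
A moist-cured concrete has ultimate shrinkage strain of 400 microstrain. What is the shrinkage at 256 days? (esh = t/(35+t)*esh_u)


esh(256) = 256 / (35 + 256) * 400
= 256 / 291 * 400
= 351.9 microstrain

351.9


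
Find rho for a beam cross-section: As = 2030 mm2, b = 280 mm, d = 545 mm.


rho = As / (b * d)
= 2030 / (280 * 545)
= 0.0133

0.0133


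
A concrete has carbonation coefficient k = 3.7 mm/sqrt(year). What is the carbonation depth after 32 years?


depth = k * sqrt(t)
= 3.7 * sqrt(32)
= 20.93 mm

20.93


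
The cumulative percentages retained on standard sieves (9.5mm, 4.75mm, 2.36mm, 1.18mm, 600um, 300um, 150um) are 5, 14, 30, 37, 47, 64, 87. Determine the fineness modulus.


FM = sum(cumulative % retained) / 100
= 284 / 100
= 2.84

2.84


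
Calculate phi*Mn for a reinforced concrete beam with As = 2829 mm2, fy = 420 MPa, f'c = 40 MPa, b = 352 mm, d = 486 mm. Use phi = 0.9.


a = As * fy / (0.85 * f'c * b)
= 2829 * 420 / (0.85 * 40 * 352)
= 99.2797 mm
Mn = As * fy * (d - a/2) / 10^6
= 518.4744 kN-m
phi*Mn = 0.9 * 518.4744 = 466.63 kN-m

466.63


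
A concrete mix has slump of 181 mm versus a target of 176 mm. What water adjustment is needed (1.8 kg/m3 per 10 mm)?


Difference = 176 - 181 = -5 mm
Water adjustment = -5 * 1.8 / 10 = -0.9 kg/m3

-0.9


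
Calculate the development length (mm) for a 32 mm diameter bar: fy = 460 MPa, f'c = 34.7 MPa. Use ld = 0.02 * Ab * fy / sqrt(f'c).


Ab = pi * 32^2 / 4 = 804.248 mm2
ld = 0.02 * 804.248 * 460 / sqrt(34.7)
= 1256.1 mm

1256.1


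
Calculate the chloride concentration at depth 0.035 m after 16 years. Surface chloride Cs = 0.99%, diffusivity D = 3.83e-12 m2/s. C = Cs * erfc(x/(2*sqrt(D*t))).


t_seconds = 16 * 365.25 * 24 * 3600 = 504921600.0 s
arg = 0.035 / (2 * sqrt(3.83e-12 * 504921600.0))
= 0.3979
erfc(0.3979) = 0.5736
C = 0.99 * 0.5736 = 0.5678%

0.5678


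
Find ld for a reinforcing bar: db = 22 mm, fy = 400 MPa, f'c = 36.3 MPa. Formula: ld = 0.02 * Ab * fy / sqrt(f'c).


Ab = pi * 22^2 / 4 = 380.133 mm2
ld = 0.02 * 380.133 * 400 / sqrt(36.3)
= 504.7 mm

504.7


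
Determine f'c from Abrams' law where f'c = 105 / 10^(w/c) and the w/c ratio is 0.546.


f'c = 105 / 10^0.546
= 105 / 3.516
= 29.87 MPa

29.87


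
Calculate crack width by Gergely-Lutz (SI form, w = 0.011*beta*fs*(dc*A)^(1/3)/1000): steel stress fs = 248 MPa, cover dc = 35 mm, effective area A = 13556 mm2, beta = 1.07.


w = 0.011 * beta * fs * (dc * A)^(1/3) / 1000
= 0.011 * 1.07 * 248 * (35 * 13556)^(1/3) / 1000
= 0.228 mm

0.228


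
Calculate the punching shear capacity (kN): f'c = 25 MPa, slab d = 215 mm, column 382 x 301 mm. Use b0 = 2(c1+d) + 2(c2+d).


b0 = 2*(382 + 215) + 2*(301 + 215) = 2226 mm
Vc = 0.33 * sqrt(25) * 2226 * 215 / 1000
= 789.67 kN

789.67


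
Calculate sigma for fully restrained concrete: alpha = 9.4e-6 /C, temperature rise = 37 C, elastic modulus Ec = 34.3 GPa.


sigma = alpha * dT * Ec
= 9.4e-6 * 37 * 34.3 * 1000
= 11.93 MPa

11.93


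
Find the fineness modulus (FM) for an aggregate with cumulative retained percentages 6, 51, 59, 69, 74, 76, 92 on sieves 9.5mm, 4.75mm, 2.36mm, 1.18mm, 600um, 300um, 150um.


FM = sum(cumulative % retained) / 100
= 427 / 100
= 4.27

4.27


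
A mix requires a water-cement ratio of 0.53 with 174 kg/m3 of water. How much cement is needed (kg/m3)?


Cement = water / (w/c)
= 174 / 0.53
= 328.3 kg/m3

328.3


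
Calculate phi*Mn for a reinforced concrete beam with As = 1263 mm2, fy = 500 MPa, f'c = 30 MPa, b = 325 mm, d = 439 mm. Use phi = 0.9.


a = As * fy / (0.85 * f'c * b)
= 1263 * 500 / (0.85 * 30 * 325)
= 76.1991 mm
Mn = As * fy * (d - a/2) / 10^6
= 253.1686 kN-m
phi*Mn = 0.9 * 253.1686 = 227.85 kN-m

227.85


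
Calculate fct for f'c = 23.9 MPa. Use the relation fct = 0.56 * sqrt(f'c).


fct = 0.56 * sqrt(23.9)
= 0.56 * 4.889
= 2.738 MPa

2.738


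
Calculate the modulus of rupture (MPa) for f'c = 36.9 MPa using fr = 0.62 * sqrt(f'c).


fr = 0.62 * sqrt(36.9)
= 3.766 MPa

3.766


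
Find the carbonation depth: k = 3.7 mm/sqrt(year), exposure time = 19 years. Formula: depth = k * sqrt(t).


depth = k * sqrt(t)
= 3.7 * sqrt(19)
= 16.13 mm

16.13


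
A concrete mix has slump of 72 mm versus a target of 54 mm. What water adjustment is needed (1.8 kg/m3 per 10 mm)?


Difference = 54 - 72 = -18 mm
Water adjustment = -18 * 1.8 / 10 = -3.2 kg/m3

-3.2


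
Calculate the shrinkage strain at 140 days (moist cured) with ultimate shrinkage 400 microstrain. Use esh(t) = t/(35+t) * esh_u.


esh(140) = 140 / (35 + 140) * 400
= 140 / 175 * 400
= 320.0 microstrain

320.0


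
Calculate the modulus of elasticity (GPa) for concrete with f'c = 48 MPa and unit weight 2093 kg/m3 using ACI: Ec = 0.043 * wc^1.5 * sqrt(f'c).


Ec = 0.043 * 2093^1.5 * sqrt(48) / 1000
= 28.53 GPa

28.53


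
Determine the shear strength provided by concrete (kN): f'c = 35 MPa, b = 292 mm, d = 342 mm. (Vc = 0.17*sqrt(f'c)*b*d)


Vc = 0.17 * sqrt(35) * 292 * 342 / 1000
= 100.44 kN

100.44


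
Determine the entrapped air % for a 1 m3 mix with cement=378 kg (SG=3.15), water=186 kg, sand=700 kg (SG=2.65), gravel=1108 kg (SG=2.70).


Vol cement = 378 / (3.15 * 1000) = 0.12 m3
Vol water = 186 / 1000 = 0.186 m3
Vol sand = 700 / (2.65 * 1000) = 0.264151 m3
Vol gravel = 1108 / (2.70 * 1000) = 0.41037 m3
Total solid + water volume = 0.980521 m3
Air = (1 - 0.980521) * 100 = 1.95%

1.95


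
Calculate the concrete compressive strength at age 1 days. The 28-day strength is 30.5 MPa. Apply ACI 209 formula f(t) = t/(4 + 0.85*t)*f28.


f(1) = 1 / (4 + 0.85 * 1) * 30.5
= 1 / 4.85 * 30.5
= 6.29 MPa

6.29


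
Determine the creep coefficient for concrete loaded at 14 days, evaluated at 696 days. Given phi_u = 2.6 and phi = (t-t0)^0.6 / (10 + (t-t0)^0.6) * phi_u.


dt = 696 - 14 = 682
phi = 682^0.6 / (10 + 682^0.6) * 2.6
= 2.168

2.168


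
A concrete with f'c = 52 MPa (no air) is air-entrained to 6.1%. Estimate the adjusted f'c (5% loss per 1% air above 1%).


Strength loss = (6.1 - 1) * 5 = 25.5%
f'c = 52 * (1 - 25.5/100)
= 38.74 MPa

38.74


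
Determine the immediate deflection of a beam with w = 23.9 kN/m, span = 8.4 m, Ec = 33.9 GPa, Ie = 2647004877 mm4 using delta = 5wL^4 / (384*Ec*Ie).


Convert: L = 8.4 m = 8400 mm, Ec = 33.9 GPa = 33900 MPa
delta = 5 * 23.9 * 8400^4 / (384 * 33900 * 2647004877)
= 17.27 mm

17.27


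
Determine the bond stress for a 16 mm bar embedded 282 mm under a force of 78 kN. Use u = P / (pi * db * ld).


u = P / (pi * db * ld)
= 78 * 1000 / (pi * 16 * 282)
= 5.503 MPa

5.503


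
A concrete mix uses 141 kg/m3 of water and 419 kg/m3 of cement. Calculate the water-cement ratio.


w/c = water / cement
w/c = 141 / 419 = 0.337

0.337


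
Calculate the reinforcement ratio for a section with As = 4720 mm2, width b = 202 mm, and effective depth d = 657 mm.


rho = As / (b * d)
= 4720 / (202 * 657)
= 0.0356

0.0356


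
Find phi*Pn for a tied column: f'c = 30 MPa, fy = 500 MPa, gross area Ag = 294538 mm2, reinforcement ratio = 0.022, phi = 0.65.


Ast = rho * Ag = 0.022 * 294538 = 6479.836 mm2
phi*Pn = 0.65 * 0.80 * (0.85 * 30 * (294538 - 6479.836) + 500 * 6479.836) / 1000
= 5504.41 kN

5504.41


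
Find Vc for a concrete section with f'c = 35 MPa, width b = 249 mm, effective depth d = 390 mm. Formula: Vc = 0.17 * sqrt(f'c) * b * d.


Vc = 0.17 * sqrt(35) * 249 * 390 / 1000
= 97.67 kN

97.67


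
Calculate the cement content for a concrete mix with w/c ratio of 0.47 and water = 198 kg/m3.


Cement = water / (w/c)
= 198 / 0.47
= 421.3 kg/m3

421.3


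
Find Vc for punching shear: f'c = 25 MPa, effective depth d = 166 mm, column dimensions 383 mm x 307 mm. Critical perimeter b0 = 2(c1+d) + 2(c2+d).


b0 = 2*(383 + 166) + 2*(307 + 166) = 2044 mm
Vc = 0.33 * sqrt(25) * 2044 * 166 / 1000
= 559.85 kN

559.85


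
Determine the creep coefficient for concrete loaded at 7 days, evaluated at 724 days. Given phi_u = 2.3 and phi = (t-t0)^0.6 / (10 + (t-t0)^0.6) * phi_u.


dt = 724 - 7 = 717
phi = 717^0.6 / (10 + 717^0.6) * 2.3
= 1.927

1.927


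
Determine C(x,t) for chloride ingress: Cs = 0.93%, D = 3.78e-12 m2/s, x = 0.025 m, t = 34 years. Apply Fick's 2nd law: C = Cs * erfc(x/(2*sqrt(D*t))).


t_seconds = 34 * 365.25 * 24 * 3600 = 1072958400.0 s
arg = 0.025 / (2 * sqrt(3.78e-12 * 1072958400.0))
= 0.1963
erfc(0.1963) = 0.7813
C = 0.93 * 0.7813 = 0.7266%

0.7266


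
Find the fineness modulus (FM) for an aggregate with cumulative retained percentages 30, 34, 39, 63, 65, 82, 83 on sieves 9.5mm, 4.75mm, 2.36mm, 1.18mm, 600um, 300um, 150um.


FM = sum(cumulative % retained) / 100
= 396 / 100
= 3.96

3.96


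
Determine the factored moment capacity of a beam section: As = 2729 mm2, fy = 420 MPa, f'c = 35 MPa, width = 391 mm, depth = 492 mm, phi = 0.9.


a = As * fy / (0.85 * f'c * b)
= 2729 * 420 / (0.85 * 35 * 391)
= 98.5347 mm
Mn = As * fy * (d - a/2) / 10^6
= 507.4513 kN-m
phi*Mn = 0.9 * 507.4513 = 456.71 kN-m

456.71


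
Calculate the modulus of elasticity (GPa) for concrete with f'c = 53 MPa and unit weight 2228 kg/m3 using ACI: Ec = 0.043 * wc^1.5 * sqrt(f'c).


Ec = 0.043 * 2228^1.5 * sqrt(53) / 1000
= 32.92 GPa

32.92


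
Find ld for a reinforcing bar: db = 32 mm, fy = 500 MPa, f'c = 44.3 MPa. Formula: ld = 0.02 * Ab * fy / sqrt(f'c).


Ab = pi * 32^2 / 4 = 804.248 mm2
ld = 0.02 * 804.248 * 500 / sqrt(44.3)
= 1208.3 mm

1208.3


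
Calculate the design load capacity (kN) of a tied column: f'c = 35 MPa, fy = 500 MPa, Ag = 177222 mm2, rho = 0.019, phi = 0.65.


Ast = rho * Ag = 0.019 * 177222 = 3367.218 mm2
phi*Pn = 0.65 * 0.80 * (0.85 * 35 * (177222 - 3367.218) + 500 * 3367.218) / 1000
= 3565.01 kN

3565.01


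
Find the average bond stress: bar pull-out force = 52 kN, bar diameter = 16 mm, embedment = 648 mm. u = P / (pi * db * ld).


u = P / (pi * db * ld)
= 52 * 1000 / (pi * 16 * 648)
= 1.596 MPa

1.596


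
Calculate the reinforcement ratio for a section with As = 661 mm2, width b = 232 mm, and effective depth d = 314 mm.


rho = As / (b * d)
= 661 / (232 * 314)
= 0.0091

0.0091


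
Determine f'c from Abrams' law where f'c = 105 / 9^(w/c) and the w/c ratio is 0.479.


f'c = 105 / 9^0.479
= 105 / 2.865
= 36.65 MPa

36.65


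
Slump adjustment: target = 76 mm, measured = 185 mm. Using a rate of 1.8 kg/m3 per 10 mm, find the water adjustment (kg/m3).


Difference = 76 - 185 = -109 mm
Water adjustment = -109 * 1.8 / 10 = -19.6 kg/m3

-19.6


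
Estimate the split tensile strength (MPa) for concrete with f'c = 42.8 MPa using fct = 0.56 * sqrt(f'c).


fct = 0.56 * sqrt(42.8)
= 0.56 * 6.542
= 3.664 MPa

3.664


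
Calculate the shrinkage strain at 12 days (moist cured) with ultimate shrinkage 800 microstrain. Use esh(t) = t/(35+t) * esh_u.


esh(12) = 12 / (35 + 12) * 800
= 12 / 47 * 800
= 204.3 microstrain

204.3


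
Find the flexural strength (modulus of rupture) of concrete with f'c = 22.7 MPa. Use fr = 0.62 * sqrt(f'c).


fr = 0.62 * sqrt(22.7)
= 2.954 MPa

2.954


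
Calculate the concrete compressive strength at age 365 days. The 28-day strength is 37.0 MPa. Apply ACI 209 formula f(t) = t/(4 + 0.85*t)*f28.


f(365) = 365 / (4 + 0.85 * 365) * 37.0
= 365 / 314.25 * 37.0
= 42.98 MPa

42.98


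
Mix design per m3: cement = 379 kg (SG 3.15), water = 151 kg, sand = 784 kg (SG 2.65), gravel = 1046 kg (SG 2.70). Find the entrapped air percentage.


Vol cement = 379 / (3.15 * 1000) = 0.120317 m3
Vol water = 151 / 1000 = 0.151 m3
Vol sand = 784 / (2.65 * 1000) = 0.295849 m3
Vol gravel = 1046 / (2.70 * 1000) = 0.387407 m3
Total solid + water volume = 0.954574 m3
Air = (1 - 0.954574) * 100 = 4.54%

4.54


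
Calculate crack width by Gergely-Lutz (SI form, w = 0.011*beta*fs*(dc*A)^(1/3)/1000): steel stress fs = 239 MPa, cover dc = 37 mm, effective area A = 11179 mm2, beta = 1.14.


w = 0.011 * beta * fs * (dc * A)^(1/3) / 1000
= 0.011 * 1.14 * 239 * (37 * 11179)^(1/3) / 1000
= 0.223 mm

0.223


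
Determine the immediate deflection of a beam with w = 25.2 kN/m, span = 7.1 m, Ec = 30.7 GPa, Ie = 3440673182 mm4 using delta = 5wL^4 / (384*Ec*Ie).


Convert: L = 7.1 m = 7100 mm, Ec = 30.7 GPa = 30700 MPa
delta = 5 * 25.2 * 7100^4 / (384 * 30700 * 3440673182)
= 7.89 mm

7.89


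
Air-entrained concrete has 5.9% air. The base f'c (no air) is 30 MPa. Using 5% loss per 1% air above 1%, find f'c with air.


Strength loss = (5.9 - 1) * 5 = 24.5%
f'c = 30 * (1 - 24.5/100)
= 22.65 MPa

22.65


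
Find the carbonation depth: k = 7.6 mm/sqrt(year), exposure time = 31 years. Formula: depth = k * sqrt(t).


depth = k * sqrt(t)
= 7.6 * sqrt(31)
= 42.32 mm

42.32


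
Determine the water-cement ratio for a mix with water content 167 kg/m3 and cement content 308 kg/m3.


w/c = water / cement
w/c = 167 / 308 = 0.542

0.542
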